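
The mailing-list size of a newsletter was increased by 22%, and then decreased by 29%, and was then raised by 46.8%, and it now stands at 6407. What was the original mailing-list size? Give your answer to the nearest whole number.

5039

The overall multiplier applied was 1.22 × 0.71 × 1.468 = 1.2715816.
So the original mailing-list size was 6407 ÷ 1.2715816 ≈ 5039.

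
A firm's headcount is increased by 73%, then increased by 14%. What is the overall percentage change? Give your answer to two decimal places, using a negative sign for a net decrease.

97.22%

A 73% increase multiplies by 1.73.
Then a 14% increase: 1.73 × 1.14 = 1.9722.
Overall factor 1.9722, i.e. 97.22%.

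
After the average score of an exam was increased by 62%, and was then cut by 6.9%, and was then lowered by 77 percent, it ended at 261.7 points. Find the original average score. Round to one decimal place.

754.4 points

Undoing the 77% decrease: 261.7 ÷ 0.23 ≈ 1137.826087.
Undoing the 6.9% decrease: 1137.826087 ÷ 0.931 ≈ 1222.154766.
Undoing the 62% increase: 1222.154766 ÷ 1.62 ≈ 754.4 points.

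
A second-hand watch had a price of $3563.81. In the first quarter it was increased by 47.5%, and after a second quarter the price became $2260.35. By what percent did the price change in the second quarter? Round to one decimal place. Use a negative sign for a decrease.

-57.0%

After the first quarter: $3563.81 × 1.475 = $5256.61975.
Second-quarter multiplier: $2260.35 ÷ $5256.61975 ≈ 0.43.
That is a change of -57.0%.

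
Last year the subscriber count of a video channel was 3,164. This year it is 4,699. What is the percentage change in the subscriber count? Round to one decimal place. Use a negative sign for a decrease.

48.5%

Change: 4,699 − 3,164 = 1,535.
Relative to the original: 1,535 ÷ 3,164 ≈ 48.5%.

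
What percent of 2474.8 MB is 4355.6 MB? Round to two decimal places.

4355.6 MB ÷ 2474.8 MB ≈ 176.00%.

176.00%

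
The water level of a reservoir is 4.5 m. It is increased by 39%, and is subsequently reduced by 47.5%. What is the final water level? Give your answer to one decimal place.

Each change multiplies by a factor: 1.39 × 0.525 = 0.72975.
4.5 × 0.72975 = 3.283875 ≈ 3.3.

3.3 m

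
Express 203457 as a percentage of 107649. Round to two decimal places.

203457 ÷ 107649 ≈ 189.00%.

189.00%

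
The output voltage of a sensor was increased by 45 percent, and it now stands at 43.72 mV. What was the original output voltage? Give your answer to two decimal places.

The overall multiplier applied was 1.45.
So the original output voltage was 43.72 ÷ 1.45 ≈ 30.15 mV.

30.15 mV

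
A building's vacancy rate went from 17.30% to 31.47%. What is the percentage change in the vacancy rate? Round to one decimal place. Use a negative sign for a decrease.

81.9%

The change is 31.47 − 17.30 = 14.17 percentage points.
Relative to the original 17.30%, that is 14.17 ÷ 17.30 ≈ 81.9%.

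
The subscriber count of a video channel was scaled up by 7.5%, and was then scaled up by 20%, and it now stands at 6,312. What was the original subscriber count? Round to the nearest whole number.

Undoing the 20% increase: 6,312 ÷ 1.2 = 5260.
Undoing the 7.5% increase: 5260 ÷ 1.075 ≈ 4,893.

4,893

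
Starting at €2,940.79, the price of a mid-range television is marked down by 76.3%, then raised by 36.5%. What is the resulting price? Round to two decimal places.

Apply the 76.3% decrease: €2,940.79 × 0.237 = €696.96723.
Apply the 36.5% increase: €696.96723 × 1.365 = €951.36026895 ≈ €951.36.

€951.36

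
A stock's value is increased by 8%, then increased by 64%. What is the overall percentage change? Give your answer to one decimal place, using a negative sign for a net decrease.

The combined multiplier is 1.08 × 1.64 = 1.7712.
That corresponds to an increase of 77.1%.

77.1%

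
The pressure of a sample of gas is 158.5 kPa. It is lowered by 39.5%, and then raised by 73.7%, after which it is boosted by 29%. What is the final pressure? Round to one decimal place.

Each change multiplies by a factor: 0.605 × 1.737 × 1.29 = 1.35564165.
158.5 × 1.35564165 = 214.869201525 ≈ 214.9.

214.9 kPa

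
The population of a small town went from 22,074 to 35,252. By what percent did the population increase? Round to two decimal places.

Change: 35,252 − 22,074 = 13,178.
Relative to the original: 13,178 ÷ 22,074 ≈ 59.70%.
So the population increased by 59.70%.

59.70%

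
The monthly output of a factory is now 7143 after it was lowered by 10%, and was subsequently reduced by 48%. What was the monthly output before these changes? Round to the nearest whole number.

15263

The overall multiplier applied was 0.9 × 0.52 = 0.468.
So the original monthly output was 7143 ÷ 0.468 ≈ 15263.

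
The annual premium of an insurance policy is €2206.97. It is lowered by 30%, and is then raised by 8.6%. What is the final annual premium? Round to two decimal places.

€1677.74

Each change multiplies by a factor: 0.7 × 1.086 = 0.7602.
€2206.97 × 0.7602 = €1677.738594 ≈ €1677.74.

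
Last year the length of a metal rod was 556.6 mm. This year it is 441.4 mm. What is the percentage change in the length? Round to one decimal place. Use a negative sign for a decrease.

Change: 441.4 − 556.6 = -115.2.
Relative to the original: -115.2 ÷ 556.6 ≈ -20.7%.

-20.7%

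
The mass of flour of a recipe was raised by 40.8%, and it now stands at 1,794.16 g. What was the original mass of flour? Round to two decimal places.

The overall multiplier applied was 1.408.
So the original mass of flour was 1,794.16 ÷ 1.408 ≈ 1,274.26 g.

1,274.26 g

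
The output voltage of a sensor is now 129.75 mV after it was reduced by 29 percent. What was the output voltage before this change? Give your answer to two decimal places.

182.75 mV

The overall multiplier applied was 0.71.
So the original output voltage was 129.75 ÷ 0.71 ≈ 182.75 mV.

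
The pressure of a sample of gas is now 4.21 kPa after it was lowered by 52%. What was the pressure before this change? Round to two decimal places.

8.77 kPa

The overall multiplier applied was 0.48.
So the original pressure was 4.21 ÷ 0.48 ≈ 8.77 kPa.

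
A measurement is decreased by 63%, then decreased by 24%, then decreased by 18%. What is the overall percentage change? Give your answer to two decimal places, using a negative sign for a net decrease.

-76.94%

A 63% decrease multiplies by 0.37.
Then a 24% decrease: 0.37 × 0.76 = 0.2812.
Then an 18% decrease: 0.2812 × 0.82 = 0.230584.
Overall factor 0.230584, i.e. -76.94%.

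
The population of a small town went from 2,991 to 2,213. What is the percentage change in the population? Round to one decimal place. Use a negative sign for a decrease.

Change: 2,213 − 2,991 = -778.
Relative to the original: -778 ÷ 2,991 ≈ -26.0%.

-26.0%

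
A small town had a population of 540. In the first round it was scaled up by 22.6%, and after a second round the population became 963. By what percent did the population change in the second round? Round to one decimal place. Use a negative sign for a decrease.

45.5%

After the first round: 540 × 1.226 = 662.04.
Second-round multiplier: 963 ÷ 662.04 ≈ 1.45459.
That is a change of 45.5%.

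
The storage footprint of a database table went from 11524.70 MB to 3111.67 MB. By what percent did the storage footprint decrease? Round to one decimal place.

Change: 3111.67 − 11524.70 = -8413.03.
Relative to the original: -8413.03 ÷ 11524.70 ≈ -73.0%.
So the storage footprint decreased by 73.0%.

73.0%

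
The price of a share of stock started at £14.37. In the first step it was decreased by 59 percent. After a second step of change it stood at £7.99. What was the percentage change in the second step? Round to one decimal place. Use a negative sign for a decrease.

After the first step: £14.37 × 0.41 = £5.8917.
Second-step multiplier: £7.99 ÷ £5.8917 ≈ 1.35615.
That is a change of 35.6%.

35.6%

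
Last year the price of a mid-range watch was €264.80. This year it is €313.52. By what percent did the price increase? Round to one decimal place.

18.4%

Change: €313.52 − €264.80 = €48.72.
Relative to the original: €48.72 ÷ €264.80 ≈ 18.4%.
So the price increased by 18.4%.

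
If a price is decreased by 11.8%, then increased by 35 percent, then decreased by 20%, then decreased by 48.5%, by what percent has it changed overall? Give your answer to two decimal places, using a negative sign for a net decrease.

-50.94%

An 11.8% decrease multiplies by 0.882.
Then a 35% increase: 0.882 × 1.35 = 1.1907.
Then a 20% decrease: 1.1907 × 0.8 = 0.95256.
Then a 48.5% decrease: 0.95256 × 0.515 = 0.4905684.
Overall factor 0.4905684, i.e. -50.94%.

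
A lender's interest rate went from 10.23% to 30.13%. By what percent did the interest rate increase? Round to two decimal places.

194.53%

The change is 30.13 − 10.23 = 19.90 percentage points.
Relative to the original 10.23%, that is 19.90 ÷ 10.23 ≈ 194.53%.
So the interest rate rose by 194.53%.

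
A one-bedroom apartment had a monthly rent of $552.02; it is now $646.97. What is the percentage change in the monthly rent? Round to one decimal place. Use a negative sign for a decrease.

Change: $646.97 − $552.02 = $94.95.
Relative to the original: $94.95 ÷ $552.02 ≈ 17.2%.

17.2%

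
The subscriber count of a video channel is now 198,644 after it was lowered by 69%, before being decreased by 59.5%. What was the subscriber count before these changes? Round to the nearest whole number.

Undoing the 59.5% decrease: 198,644 ÷ 0.405 ≈ 490479.012346.
Undoing the 69% decrease: 490479.012346 ÷ 0.31 ≈ 1,582,190.

1,582,190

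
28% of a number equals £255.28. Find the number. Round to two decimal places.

£911.71

£255.28 ÷ 0.28 ≈ £911.71.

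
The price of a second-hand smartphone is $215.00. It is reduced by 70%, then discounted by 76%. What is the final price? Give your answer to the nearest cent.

$15.48

Each change multiplies by a factor: 0.3 × 0.24 = 0.072.
$215.00 × 0.072 = $15.48.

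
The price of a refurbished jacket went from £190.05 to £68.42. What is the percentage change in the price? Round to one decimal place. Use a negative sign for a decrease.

Change: £68.42 − £190.05 = -£121.63.
Relative to the original: -£121.63 ÷ £190.05 ≈ -64.0%.

-64.0%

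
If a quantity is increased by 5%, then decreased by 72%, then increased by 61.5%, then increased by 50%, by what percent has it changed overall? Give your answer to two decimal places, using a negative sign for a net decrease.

-28.78%

A 5% increase multiplies by 1.05.
Then a 72% decrease: 1.05 × 0.28 = 0.294.
Then a 61.5% increase: 0.294 × 1.615 = 0.47481.
Then a 50% increase: 0.47481 × 1.5 = 0.712215.
Overall factor 0.712215, i.e. -28.78%.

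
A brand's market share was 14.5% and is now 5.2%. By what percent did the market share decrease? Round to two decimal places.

The change is 5.2 − 14.5 = -9.3 percentage points.
Relative to the original 14.5%, that is -9.3 ÷ 14.5 ≈ -64.14%.
So the market share fell by 64.14%.

64.14%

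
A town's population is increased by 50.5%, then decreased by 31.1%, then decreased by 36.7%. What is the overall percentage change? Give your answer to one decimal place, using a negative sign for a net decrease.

The combined multiplier is 1.505 × 0.689 × 0.633 = 0.656386185.
That corresponds to a decrease of 34.4%.

-34.4%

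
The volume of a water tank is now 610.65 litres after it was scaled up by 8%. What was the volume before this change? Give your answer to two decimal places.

565.42 litres

The overall multiplier applied was 1.08.
So the original volume was 610.65 ÷ 1.08 ≈ 565.42 litres.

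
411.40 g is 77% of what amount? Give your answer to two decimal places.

534.29 g

411.40 g ÷ 0.77 ≈ 534.29 g.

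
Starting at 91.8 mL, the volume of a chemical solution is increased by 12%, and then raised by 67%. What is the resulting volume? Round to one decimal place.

171.7 mL

Each change multiplies by a factor: 1.12 × 1.67 = 1.8704.
91.8 × 1.8704 = 171.70272 ≈ 171.7.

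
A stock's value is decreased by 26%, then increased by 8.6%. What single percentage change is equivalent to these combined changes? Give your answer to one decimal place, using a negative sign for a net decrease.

-19.6%

A 26% decrease multiplies by 0.74.
Then an 8.6% increase: 0.74 × 1.086 = 0.80364.
Overall factor 0.80364, i.e. -19.6%.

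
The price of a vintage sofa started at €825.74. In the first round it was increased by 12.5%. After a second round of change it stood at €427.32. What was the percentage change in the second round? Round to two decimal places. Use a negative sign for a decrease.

After the first round: €825.74 × 1.125 = €928.9575.
Second-round multiplier: €427.32 ÷ €928.9575 ≈ 0.46.
That is a change of -54.00%.

-54.00%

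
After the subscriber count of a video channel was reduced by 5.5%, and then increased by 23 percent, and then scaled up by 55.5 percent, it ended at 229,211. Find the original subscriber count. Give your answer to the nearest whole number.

126,814

Undoing the 55.5% increase: 229,211 ÷ 1.555 ≈ 147402.572347.
Undoing the 23% increase: 147402.572347 ÷ 1.23 ≈ 119839.489713.
Undoing the 5.5% decrease: 119839.489713 ÷ 0.945 ≈ 126,814.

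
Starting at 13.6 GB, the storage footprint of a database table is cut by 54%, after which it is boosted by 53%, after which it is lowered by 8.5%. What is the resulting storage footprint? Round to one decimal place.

54% decrease: 13.6 × 0.46 = 6.256.
After the 53% increase: 6.256 × 1.53 = 9.57168.
8.5% decrease: 9.57168 × 0.915 = 8.7580872 ≈ 8.8.

8.8 GB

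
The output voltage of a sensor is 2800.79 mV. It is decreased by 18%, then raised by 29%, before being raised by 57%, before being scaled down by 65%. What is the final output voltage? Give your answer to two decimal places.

1627.99 mV

Apply the 18% decrease: 2800.79 × 0.82 = 2296.6478.
Apply the 29% increase: 2296.6478 × 1.29 = 2962.675662.
57% increase: 2962.675662 × 1.57 = 4651.40078934.
After the 65% decrease: 4651.40078934 × 0.35 = 1627.990276269 ≈ 1627.99.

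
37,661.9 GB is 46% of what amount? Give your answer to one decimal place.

81,873.7 GB

37,661.9 GB ÷ 0.46 ≈ 81,873.7 GB.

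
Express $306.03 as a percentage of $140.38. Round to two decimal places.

218.00%

$306.03 ÷ $140.38 ≈ 218.00%.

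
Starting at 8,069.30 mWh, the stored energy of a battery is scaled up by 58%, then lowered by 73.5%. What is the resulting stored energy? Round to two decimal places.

After the 58% increase: 8,069.30 × 1.58 = 12749.494.
After the 73.5% decrease: 12749.494 × 0.265 = 3378.61591 ≈ 3,378.62.

3,378.62 mWh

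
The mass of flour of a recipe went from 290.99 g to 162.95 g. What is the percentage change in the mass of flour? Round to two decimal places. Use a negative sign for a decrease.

Change: 162.95 − 290.99 = -128.04.
Relative to the original: -128.04 ÷ 290.99 ≈ -44.00%.

-44.00%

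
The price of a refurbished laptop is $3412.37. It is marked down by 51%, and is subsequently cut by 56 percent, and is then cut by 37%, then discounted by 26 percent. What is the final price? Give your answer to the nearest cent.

51% decrease: $3412.37 × 0.49 = $1672.0613.
Apply the 56% decrease: $1672.0613 × 0.44 = $735.706972.
Apply the 37% decrease: $735.706972 × 0.63 = $463.49539236.
Apply the 26% decrease: $463.49539236 × 0.74 = $342.9865903464 ≈ $342.99.

$342.99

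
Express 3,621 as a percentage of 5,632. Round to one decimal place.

3,621 ÷ 5,632 ≈ 64.3%.

64.3%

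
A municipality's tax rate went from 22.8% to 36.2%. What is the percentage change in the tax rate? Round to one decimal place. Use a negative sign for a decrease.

58.8%

The change is 36.2 − 22.8 = 13.4 percentage points.
Relative to the original 22.8%, that is 13.4 ÷ 22.8 ≈ 58.8%.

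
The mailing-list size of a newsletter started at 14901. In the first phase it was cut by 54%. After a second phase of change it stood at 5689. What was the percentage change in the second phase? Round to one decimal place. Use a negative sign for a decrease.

-17.0%

After the first phase: 14901 × 0.46 = 6854.46.
Second-phase multiplier: 5689 ÷ 6854.46 ≈ 0.82997.
That is a change of -17.0%.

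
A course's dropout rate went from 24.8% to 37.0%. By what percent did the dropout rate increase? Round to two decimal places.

49.19%

The change is 37.0 − 24.8 = 12.2 percentage points.
Relative to the original 24.8%, that is 12.2 ÷ 24.8 ≈ 49.19%.
So the dropout rate rose by 49.19%.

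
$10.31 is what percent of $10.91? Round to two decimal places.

94.50%

$10.31 ÷ $10.91 ≈ 94.50%.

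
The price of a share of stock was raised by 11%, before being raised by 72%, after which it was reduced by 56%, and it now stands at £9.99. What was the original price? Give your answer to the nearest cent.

Undoing the 56% decrease: £9.99 ÷ 0.44 ≈ £22.704545.
Undoing the 72% increase: £22.704545 ÷ 1.72 ≈ £13.200317.
Undoing the 11% increase: £13.200317 ÷ 1.11 ≈ £11.89.

£11.89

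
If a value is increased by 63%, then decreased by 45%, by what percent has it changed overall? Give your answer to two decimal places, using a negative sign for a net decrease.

The combined multiplier is 1.63 × 0.55 = 0.8965.
That corresponds to a decrease of 10.35%.

-10.35%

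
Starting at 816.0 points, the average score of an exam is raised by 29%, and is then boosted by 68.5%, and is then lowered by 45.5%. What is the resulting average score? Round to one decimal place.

966.7 points

Apply the 29% increase: 816.0 × 1.29 = 1052.64.
After the 68.5% increase: 1052.64 × 1.685 = 1773.6984.
45.5% decrease: 1773.6984 × 0.545 = 966.665628 ≈ 966.7.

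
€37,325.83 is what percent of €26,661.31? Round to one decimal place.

140.0%

€37,325.83 ÷ €26,661.31 ≈ 140.0%.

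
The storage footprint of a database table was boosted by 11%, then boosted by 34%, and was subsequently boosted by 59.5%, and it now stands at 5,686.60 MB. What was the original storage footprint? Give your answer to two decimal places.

2,396.98 MB

Undoing the 59.5% increase: 5,686.60 ÷ 1.595 ≈ 3565.266458.
Undoing the 34% increase: 3565.266458 ÷ 1.34 ≈ 2660.64661.
Undoing the 11% increase: 2660.64661 ÷ 1.11 ≈ 2,396.98 MB.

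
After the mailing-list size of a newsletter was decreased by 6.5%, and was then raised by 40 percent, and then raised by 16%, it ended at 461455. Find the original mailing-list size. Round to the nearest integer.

303901

Undoing the 16% increase: 461455 ÷ 1.16 ≈ 397806.034483.
Undoing the 40% increase: 397806.034483 ÷ 1.4 ≈ 284147.167488.
Undoing the 6.5% decrease: 284147.167488 ÷ 0.935 ≈ 303901.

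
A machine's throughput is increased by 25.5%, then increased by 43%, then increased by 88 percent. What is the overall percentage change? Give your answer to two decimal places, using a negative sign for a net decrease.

A 25.5% increase multiplies by 1.255.
Then a 43% increase: 1.255 × 1.43 = 1.79465.
Then an 88% increase: 1.79465 × 1.88 = 3.373942.
Overall factor 3.373942, i.e. 237.39%.

237.39%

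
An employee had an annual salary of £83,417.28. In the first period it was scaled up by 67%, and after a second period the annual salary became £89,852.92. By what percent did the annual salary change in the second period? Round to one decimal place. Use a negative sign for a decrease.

-35.5%

After the first period: £83,417.28 × 1.67 = £139306.8576.
Second-period multiplier: £89,852.92 ÷ £139306.8576 ≈ 0.645.
That is a change of -35.5%.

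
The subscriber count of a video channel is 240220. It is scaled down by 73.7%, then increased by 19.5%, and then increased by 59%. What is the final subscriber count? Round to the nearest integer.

Apply the 73.7% decrease: 240220 × 0.263 = 63177.86.
Apply the 19.5% increase: 63177.86 × 1.195 = 75497.5427.
59% increase: 75497.5427 × 1.59 = 120041.092893 ≈ 120041.

120041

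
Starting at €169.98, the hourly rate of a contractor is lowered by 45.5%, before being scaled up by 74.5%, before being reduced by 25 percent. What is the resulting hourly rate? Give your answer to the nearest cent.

€121.24

45.5% decrease: €169.98 × 0.545 = €92.6391.
After the 74.5% increase: €92.6391 × 1.745 = €161.6552295.
Apply the 25% decrease: €161.6552295 × 0.75 = €121.241422125 ≈ €121.24.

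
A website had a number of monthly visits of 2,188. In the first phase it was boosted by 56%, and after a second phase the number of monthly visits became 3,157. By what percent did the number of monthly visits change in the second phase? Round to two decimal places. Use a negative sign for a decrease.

-7.51%

After the first phase: 2,188 × 1.56 = 3413.28.
Second-phase multiplier: 3,157 ÷ 3413.28 ≈ 0.924917.
That is a change of -7.51%.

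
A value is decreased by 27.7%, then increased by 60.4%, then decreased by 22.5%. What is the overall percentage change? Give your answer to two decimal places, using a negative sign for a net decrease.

-10.12%

A 27.7% decrease multiplies by 0.723.
Then a 60.4% increase: 0.723 × 1.604 = 1.159692.
Then a 22.5% decrease: 1.159692 × 0.775 = 0.8987613.
Overall factor 0.8987613, i.e. -10.12%.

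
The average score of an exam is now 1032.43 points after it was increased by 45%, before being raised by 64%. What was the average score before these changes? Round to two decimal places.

Undoing the 64% increase: 1032.43 ÷ 1.64 ≈ 629.530488.
Undoing the 45% increase: 629.530488 ÷ 1.45 ≈ 434.16 points.

434.16 points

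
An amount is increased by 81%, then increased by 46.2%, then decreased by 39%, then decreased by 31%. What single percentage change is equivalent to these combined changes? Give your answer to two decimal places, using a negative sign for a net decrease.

An 81% increase multiplies by 1.81.
Then a 46.2% increase: 1.81 × 1.462 = 2.64622.
Then a 39% decrease: 2.64622 × 0.61 = 1.6141942.
Then a 31% decrease: 1.6141942 × 0.69 = 1.113793998.
Overall factor 1.113793998, i.e. 11.38%.

11.38%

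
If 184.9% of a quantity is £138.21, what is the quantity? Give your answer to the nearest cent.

£74.75

£138.21 ÷ 1.849 ≈ £74.75.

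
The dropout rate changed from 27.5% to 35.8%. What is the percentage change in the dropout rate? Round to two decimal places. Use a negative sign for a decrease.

The change is 35.8 − 27.5 = 8.3 percentage points.
Relative to the original 27.5%, that is 8.3 ÷ 27.5 ≈ 30.18%.

30.18%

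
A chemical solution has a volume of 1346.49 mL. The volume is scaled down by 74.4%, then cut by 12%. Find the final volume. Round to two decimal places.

303.34 mL

Each change multiplies by a factor: 0.256 × 0.88 = 0.22528.
1346.49 × 0.22528 = 303.3372672 ≈ 303.34.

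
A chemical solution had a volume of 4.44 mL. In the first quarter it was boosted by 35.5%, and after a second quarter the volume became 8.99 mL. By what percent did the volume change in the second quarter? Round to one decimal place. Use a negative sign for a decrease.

After the first quarter: 4.44 × 1.355 = 6.0162.
Second-quarter multiplier: 8.99 ÷ 6.0162 ≈ 1.4943.
That is a change of 49.4%.

49.4%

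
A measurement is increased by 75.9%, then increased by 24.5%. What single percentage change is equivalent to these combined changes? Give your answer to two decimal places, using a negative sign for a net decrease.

A 75.9% increase multiplies by 1.759.
Then a 24.5% increase: 1.759 × 1.245 = 2.189955.
Overall factor 2.189955, i.e. 119.00%.

119.00%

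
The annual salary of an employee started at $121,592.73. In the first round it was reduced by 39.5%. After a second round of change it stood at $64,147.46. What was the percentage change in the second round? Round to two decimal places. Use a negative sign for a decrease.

After the first round: $121,592.73 × 0.605 = $73563.60165.
Second-round multiplier: $64,147.46 ÷ $73563.60165 ≈ 0.872.
That is a change of -12.80%.

-12.80%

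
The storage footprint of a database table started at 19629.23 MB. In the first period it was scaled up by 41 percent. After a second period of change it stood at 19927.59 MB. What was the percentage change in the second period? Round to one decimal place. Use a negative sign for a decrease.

After the first period: 19629.23 × 1.41 = 27677.2143.
Second-period multiplier: 19927.59 ÷ 27677.2143 ≈ 0.72.
That is a change of -28.0%.

-28.0%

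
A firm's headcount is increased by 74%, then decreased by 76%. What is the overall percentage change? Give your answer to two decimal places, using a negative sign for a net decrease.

-58.24%

A 74% increase multiplies by 1.74.
Then a 76% decrease: 1.74 × 0.24 = 0.4176.
Overall factor 0.4176, i.e. -58.24%.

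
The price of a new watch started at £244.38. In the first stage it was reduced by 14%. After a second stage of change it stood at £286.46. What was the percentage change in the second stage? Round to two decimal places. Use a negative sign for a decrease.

36.30%

After the first stage: £244.38 × 0.86 = £210.1668.
Second-stage multiplier: £286.46 ÷ £210.1668 ≈ 1.363013.
That is a change of 36.30%.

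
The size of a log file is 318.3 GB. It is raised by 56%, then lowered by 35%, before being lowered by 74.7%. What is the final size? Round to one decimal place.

Apply the 56% increase: 318.3 × 1.56 = 496.548.
35% decrease: 496.548 × 0.65 = 322.7562.
Apply the 74.7% decrease: 322.7562 × 0.253 = 81.6573186 ≈ 81.7.

81.7 GB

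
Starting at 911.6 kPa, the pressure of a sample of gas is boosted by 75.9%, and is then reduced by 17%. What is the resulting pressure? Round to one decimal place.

1330.9 kPa

Each change multiplies by a factor: 1.759 × 0.83 = 1.45997.
911.6 × 1.45997 = 1330.908652 ≈ 1330.9.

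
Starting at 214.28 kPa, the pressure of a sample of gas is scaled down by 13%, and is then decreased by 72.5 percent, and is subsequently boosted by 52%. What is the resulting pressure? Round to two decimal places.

Each change multiplies by a factor: 0.87 × 0.275 × 1.52 = 0.36366.
214.28 × 0.36366 = 77.9250648 ≈ 77.93.

77.93 kPa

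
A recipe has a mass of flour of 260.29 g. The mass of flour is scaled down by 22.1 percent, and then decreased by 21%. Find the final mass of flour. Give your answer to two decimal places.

160.19 g

Each change multiplies by a factor: 0.779 × 0.79 = 0.61541.
260.29 × 0.61541 = 160.1850689 ≈ 160.19.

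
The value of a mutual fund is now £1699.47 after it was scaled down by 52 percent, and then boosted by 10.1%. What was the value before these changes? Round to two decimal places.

The overall multiplier applied was 0.48 × 1.101 = 0.52848.
So the original value was £1699.47 ÷ 0.52848 ≈ £3215.77.

£3215.77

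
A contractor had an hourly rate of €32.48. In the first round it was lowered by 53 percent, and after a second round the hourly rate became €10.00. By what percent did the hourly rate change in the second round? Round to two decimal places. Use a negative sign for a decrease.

-34.49%

After the first round: €32.48 × 0.47 = €15.2656.
Second-round multiplier: €10.00 ÷ €15.2656 ≈ 0.655068.
That is a change of -34.49%.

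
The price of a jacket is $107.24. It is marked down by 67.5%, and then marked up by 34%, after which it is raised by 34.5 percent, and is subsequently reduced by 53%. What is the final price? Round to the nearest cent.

Each change multiplies by a factor: 0.325 × 1.34 × 1.345 × 0.47 = 0.275301325.
$107.24 × 0.275301325 = $29.523314093 ≈ $29.52.

$29.52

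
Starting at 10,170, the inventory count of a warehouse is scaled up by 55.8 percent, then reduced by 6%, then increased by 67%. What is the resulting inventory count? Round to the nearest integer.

24,873

Apply the 55.8% increase: 10,170 × 1.558 = 15844.86.
After the 6% decrease: 15844.86 × 0.94 = 14894.1684.
Apply the 67% increase: 14894.1684 × 1.67 = 24873.261228 ≈ 24,873.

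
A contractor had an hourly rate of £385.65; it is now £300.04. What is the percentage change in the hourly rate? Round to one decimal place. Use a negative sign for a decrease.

Change: £300.04 − £385.65 = -£85.61.
Relative to the original: -£85.61 ÷ £385.65 ≈ -22.2%.

-22.2%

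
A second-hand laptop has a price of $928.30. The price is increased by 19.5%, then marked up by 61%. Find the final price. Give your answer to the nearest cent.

$1786.00

Each change multiplies by a factor: 1.195 × 1.61 = 1.92395.
$928.30 × 1.92395 = $1786.002785 ≈ $1786.00.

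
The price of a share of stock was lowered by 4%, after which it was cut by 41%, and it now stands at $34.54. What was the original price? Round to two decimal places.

$60.98

Undoing the 41% decrease: $34.54 ÷ 0.59 ≈ $58.542373.
Undoing the 4% decrease: $58.542373 ÷ 0.96 ≈ $60.98.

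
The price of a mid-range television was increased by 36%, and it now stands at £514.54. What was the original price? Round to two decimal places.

£378.34

The overall multiplier applied was 1.36.
So the original price was £514.54 ÷ 1.36 ≈ £378.34.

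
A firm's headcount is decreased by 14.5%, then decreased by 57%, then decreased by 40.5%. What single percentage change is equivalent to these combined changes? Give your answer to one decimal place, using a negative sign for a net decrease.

-78.1%

The combined multiplier is 0.855 × 0.43 × 0.595 = 0.21875175.
That corresponds to a decrease of 78.1%.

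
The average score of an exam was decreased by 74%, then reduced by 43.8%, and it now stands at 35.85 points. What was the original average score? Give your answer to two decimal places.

245.35 points

Undoing the 43.8% decrease: 35.85 ÷ 0.562 ≈ 63.790036.
Undoing the 74% decrease: 63.790036 ÷ 0.26 ≈ 245.35 points.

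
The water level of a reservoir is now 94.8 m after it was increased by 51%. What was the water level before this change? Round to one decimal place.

62.8 m

The overall multiplier applied was 1.51.
So the original water level was 94.8 ÷ 1.51 ≈ 62.8 m.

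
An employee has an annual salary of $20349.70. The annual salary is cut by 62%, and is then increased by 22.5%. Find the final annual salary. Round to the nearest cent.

62% decrease: $20349.70 × 0.38 = $7732.886.
After the 22.5% increase: $7732.886 × 1.225 = $9472.78535 ≈ $9472.79.

$9472.79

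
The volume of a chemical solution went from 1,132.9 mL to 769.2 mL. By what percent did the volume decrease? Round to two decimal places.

32.10%

Change: 769.2 − 1,132.9 = -363.7.
Relative to the original: -363.7 ÷ 1,132.9 ≈ -32.10%.
So the volume decreased by 32.10%.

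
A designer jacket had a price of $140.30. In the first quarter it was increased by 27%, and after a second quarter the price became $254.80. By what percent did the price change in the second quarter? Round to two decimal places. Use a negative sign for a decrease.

43.00%

After the first quarter: $140.30 × 1.27 = $178.181.
Second-quarter multiplier: $254.80 ÷ $178.181 ≈ 1.430007.
That is a change of 43.00%.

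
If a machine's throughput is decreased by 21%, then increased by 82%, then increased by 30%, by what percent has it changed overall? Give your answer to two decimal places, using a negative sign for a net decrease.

The combined multiplier is 0.79 × 1.82 × 1.3 = 1.86914.
That corresponds to an increase of 86.91%.

86.91%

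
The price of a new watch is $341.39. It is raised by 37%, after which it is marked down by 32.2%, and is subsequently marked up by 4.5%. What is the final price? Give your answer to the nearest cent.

Each change multiplies by a factor: 1.37 × 0.678 × 1.045 = 0.9706587.
$341.39 × 0.9706587 = $331.373173593 ≈ $331.37.

$331.37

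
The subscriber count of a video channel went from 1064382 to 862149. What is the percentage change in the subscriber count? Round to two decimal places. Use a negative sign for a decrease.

Change: 862149 − 1064382 = -202233.
Relative to the original: -202233 ÷ 1064382 ≈ -19.00%.

-19.00%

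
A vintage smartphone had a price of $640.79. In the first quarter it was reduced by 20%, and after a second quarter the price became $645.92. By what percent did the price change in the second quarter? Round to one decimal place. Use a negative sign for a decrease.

26.0%

After the first quarter: $640.79 × 0.8 = $512.632.
Second-quarter multiplier: $645.92 ÷ $512.632 ≈ 1.26001.
That is a change of 26.0%.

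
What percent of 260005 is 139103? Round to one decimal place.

139103 ÷ 260005 ≈ 53.5%.

53.5%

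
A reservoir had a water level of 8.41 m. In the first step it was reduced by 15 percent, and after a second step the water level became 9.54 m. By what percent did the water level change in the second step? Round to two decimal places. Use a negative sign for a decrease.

33.45%

After the first step: 8.41 × 0.85 = 7.1485.
Second-step multiplier: 9.54 ÷ 7.1485 ≈ 1.334546.
That is a change of 33.45%.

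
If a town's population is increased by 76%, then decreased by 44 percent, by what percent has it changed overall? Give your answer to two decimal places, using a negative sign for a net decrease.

-1.44%

A 76% increase multiplies by 1.76.
Then a 44% decrease: 1.76 × 0.56 = 0.9856.
Overall factor 0.9856, i.e. -1.44%.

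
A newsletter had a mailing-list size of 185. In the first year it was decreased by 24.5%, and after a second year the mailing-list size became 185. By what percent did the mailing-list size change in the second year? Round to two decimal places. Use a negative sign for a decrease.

32.45%

After the first year: 185 × 0.755 = 139.675.
Second-year multiplier: 185 ÷ 139.675 ≈ 1.324503.
That is a change of 32.45%.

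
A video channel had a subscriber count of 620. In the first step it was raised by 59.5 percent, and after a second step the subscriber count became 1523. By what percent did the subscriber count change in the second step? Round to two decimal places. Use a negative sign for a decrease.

After the first step: 620 × 1.595 = 988.9.
Second-step multiplier: 1523 ÷ 988.9 ≈ 1.540095.
That is a change of 54.01%.

54.01%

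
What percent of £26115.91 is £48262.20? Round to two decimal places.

£48262.20 ÷ £26115.91 ≈ 184.80%.

184.80%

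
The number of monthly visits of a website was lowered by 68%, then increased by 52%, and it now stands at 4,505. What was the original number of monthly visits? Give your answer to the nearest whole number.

Undoing the 52% increase: 4,505 ÷ 1.52 ≈ 2963.815789.
Undoing the 68% decrease: 2963.815789 ÷ 0.32 ≈ 9,262.

9,262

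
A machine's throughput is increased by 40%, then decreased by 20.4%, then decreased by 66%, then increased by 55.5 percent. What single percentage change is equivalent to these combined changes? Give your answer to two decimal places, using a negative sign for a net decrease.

A 40% increase multiplies by 1.4.
Then a 20.4% decrease: 1.4 × 0.796 = 1.1144.
Then a 66% decrease: 1.1144 × 0.34 = 0.378896.
Then a 55.5% increase: 0.378896 × 1.555 = 0.58918328.
Overall factor 0.58918328, i.e. -41.08%.

-41.08%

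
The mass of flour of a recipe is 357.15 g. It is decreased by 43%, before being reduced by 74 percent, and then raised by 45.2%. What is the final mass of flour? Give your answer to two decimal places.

76.85 g

After the 43% decrease: 357.15 × 0.57 = 203.5755.
After the 74% decrease: 203.5755 × 0.26 = 52.92963.
45.2% increase: 52.92963 × 1.452 = 76.85382276 ≈ 76.85.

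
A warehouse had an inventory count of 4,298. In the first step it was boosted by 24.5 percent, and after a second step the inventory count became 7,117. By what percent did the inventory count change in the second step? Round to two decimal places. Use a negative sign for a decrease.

After the first step: 4,298 × 1.245 = 5351.01.
Second-step multiplier: 7,117 ÷ 5351.01 ≈ 1.330029.
That is a change of 33.00%.

33.00%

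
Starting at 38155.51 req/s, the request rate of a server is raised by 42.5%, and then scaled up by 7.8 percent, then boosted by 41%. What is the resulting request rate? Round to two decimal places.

82643.75 req/s

After the 42.5% increase: 38155.51 × 1.425 = 54371.60175.
After the 7.8% increase: 54371.60175 × 1.078 = 58612.5866865.
Apply the 41% increase: 58612.5866865 × 1.41 = 82643.747227965 ≈ 82643.75.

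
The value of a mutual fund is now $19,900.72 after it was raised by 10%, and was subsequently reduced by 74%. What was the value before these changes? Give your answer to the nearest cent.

The overall multiplier applied was 1.1 × 0.26 = 0.286.
So the original value was $19,900.72 ÷ 0.286 ≈ $69,582.94.

$69,582.94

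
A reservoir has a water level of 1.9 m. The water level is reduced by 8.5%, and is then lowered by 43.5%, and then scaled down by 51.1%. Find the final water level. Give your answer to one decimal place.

Each change multiplies by a factor: 0.915 × 0.565 × 0.489 = 0.252800775.
1.9 × 0.252800775 = 0.4803214725 ≈ 0.5.

0.5 m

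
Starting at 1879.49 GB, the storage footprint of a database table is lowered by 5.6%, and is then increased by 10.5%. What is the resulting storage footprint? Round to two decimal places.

Each change multiplies by a factor: 0.944 × 1.105 = 1.04312.
1879.49 × 1.04312 = 1960.5336088 ≈ 1960.53.

1960.53 GB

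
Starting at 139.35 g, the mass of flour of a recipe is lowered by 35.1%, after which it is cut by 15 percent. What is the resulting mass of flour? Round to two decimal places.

Each change multiplies by a factor: 0.649 × 0.85 = 0.55165.
139.35 × 0.55165 = 76.8724275 ≈ 76.87.

76.87 g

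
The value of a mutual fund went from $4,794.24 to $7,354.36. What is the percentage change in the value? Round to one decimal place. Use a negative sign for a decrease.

Change: $7,354.36 − $4,794.24 = $2,560.12.
Relative to the original: $2,560.12 ÷ $4,794.24 ≈ 53.4%.

53.4%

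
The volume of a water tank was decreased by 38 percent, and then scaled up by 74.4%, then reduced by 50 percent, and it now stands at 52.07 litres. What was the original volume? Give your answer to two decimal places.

Undoing the 50% decrease: 52.07 ÷ 0.5 = 104.14.
Undoing the 74.4% increase: 104.14 ÷ 1.744 ≈ 59.713303.
Undoing the 38% decrease: 59.713303 ÷ 0.62 ≈ 96.31 litres.

96.31 litres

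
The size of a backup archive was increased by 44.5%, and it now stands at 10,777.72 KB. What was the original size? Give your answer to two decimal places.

7,458.63 KB

The overall multiplier applied was 1.445.
So the original size was 10,777.72 ÷ 1.445 ≈ 7,458.63 KB.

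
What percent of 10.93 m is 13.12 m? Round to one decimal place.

13.12 m ÷ 10.93 m ≈ 120.0%.

120.0%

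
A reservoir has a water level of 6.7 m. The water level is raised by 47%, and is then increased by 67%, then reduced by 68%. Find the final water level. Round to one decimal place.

Apply the 47% increase: 6.7 × 1.47 = 9.849.
Apply the 67% increase: 9.849 × 1.67 = 16.44783.
68% decrease: 16.44783 × 0.32 = 5.2633056 ≈ 5.3.

5.3 m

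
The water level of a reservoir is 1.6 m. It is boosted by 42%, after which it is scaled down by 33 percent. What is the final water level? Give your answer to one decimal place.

1.5 m

42% increase: 1.6 × 1.42 = 2.272.
After the 33% decrease: 2.272 × 0.67 = 1.52224 ≈ 1.5.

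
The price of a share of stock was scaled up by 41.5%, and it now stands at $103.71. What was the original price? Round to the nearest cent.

$73.29

The overall multiplier applied was 1.415.
So the original price was $103.71 ÷ 1.415 ≈ $73.29.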